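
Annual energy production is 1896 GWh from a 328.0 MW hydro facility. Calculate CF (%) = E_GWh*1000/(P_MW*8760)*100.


CF = 1896 * 1000 / (328.0 * 8760) * 100 = 65.9873 %


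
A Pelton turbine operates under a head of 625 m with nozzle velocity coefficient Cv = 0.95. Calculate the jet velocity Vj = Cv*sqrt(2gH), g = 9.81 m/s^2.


Vj = 0.95 * sqrt(2*9.81*625) = 105.1994 m/s


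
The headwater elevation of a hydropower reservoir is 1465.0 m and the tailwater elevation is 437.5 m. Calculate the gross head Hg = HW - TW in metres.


Hg = 1465.0 - 437.5 = 1027.5000 m


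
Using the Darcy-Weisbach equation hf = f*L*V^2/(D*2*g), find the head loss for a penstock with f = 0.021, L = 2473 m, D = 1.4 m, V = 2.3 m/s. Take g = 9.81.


hf = 0.021 * 2473 * 2.3^2 / (1.4 * 2 * 9.81) = 10.0017 m


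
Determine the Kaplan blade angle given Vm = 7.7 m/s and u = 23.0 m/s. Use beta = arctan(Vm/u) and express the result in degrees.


beta = arctan(7.7 / 23.0) = 18.5096 degrees


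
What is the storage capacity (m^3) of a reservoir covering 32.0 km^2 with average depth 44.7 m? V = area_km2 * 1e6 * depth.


V = 32.0 * 1e6 * 44.7 = 1.4304e+09 m^3


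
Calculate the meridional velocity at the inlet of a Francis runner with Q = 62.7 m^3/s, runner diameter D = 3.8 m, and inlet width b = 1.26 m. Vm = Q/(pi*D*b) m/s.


Vm = 62.7 / (pi * 3.8 * 1.26) = 4.1683 m/s


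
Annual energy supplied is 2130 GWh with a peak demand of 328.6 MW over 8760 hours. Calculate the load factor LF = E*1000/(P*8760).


LF = 2130 * 1000 / (328.6 * 8760) = 0.7400


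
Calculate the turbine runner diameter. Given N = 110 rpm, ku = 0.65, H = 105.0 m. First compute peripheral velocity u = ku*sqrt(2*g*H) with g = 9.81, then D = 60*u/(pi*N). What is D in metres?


u = 0.65 * sqrt(2*9.81*105.0) = 29.5024 m/s
D = 60 * 29.5024 / (pi * 110) = 5.1223 m


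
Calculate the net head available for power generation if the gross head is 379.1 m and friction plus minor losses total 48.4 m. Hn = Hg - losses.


Hn = 379.1 - 48.4 = 330.7000 m


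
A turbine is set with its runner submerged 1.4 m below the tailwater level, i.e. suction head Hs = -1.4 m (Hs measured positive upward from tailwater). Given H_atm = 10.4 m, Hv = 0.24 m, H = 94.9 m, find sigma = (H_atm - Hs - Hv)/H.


sigma = (10.4 - (-1.4) - 0.24) / 94.9 = 0.1218


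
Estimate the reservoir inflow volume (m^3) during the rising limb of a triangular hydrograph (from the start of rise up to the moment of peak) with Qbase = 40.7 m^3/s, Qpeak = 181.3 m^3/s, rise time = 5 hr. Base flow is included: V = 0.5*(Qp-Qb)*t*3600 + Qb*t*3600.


V = 0.5*(181.3 - 40.7)*5*3600 + 40.7*5*3600 = 1.9980e+06 m^3


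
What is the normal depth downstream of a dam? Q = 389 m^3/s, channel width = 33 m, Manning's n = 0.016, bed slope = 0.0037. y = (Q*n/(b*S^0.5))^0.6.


y = (389 * 0.016 / (33 * 0.0037^0.5))^0.6 = 1.9718 m


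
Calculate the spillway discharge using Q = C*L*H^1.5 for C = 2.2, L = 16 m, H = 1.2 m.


Q = 2.2 * 16 * 1.2^1.5 = 46.2716 m^3/s


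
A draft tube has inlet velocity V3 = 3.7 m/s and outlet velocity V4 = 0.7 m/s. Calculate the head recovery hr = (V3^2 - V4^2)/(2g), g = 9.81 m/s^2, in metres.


hr = (3.7^2 - 0.7^2) / (2*9.81) = 0.6728 m


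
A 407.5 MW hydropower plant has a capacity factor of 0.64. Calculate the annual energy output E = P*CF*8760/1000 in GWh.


E = 407.5 * 0.64 * 8760 / 1000 = 2284.6080 GWh


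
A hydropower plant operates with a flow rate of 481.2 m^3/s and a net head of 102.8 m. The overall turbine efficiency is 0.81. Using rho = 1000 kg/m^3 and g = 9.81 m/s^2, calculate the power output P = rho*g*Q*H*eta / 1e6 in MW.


P = 1000 * 9.81 * 481.2 * 102.8 * 0.81 / 1e6 = 393.0726 MW


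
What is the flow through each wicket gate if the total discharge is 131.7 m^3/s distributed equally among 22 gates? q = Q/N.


q = 131.7 / 22 = 5.9864 m^3/s


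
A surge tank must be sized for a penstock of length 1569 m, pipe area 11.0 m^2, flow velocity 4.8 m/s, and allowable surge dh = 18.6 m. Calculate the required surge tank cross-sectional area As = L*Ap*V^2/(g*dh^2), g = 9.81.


As = 1569 * 11.0 * 4.8^2 / (9.81 * 18.6^2) = 117.1664 m^2


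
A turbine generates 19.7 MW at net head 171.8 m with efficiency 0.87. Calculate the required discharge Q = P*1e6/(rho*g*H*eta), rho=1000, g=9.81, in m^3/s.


Q = 19.7 * 1e6 / (1000 * 9.81 * 171.8 * 0.87) = 13.4355 m^3/s


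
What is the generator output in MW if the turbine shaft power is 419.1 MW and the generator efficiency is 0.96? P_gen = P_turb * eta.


P_gen = 419.1 * 0.96 = 402.3360 MW


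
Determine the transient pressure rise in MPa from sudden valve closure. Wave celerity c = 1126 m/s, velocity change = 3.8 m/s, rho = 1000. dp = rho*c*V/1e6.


dp = 1000 * 1126 * 3.8 / 1e6 = 4.2788 MPa


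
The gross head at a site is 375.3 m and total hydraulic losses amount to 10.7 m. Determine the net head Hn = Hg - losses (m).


Hn = 375.3 - 10.7 = 364.6000 m


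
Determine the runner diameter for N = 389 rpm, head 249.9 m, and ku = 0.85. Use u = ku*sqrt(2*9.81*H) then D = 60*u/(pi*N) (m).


u = 0.85 * sqrt(2*9.81*249.9) = 59.5184 m/s
D = 60 * 59.5184 / (pi * 389) = 2.9222 m


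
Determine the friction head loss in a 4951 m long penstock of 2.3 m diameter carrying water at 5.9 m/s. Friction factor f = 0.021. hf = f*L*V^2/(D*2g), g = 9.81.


hf = 0.021 * 4951 * 5.9^2 / (2.3 * 2 * 9.81) = 80.2028 m


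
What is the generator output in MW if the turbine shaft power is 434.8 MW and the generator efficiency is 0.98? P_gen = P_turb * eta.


P_gen = 434.8 * 0.98 = 426.1040 MW


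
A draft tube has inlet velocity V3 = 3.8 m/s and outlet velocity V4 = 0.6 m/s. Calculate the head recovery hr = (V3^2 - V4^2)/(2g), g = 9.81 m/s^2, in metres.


hr = (3.8^2 - 0.6^2) / (2*9.81) = 0.7176 m


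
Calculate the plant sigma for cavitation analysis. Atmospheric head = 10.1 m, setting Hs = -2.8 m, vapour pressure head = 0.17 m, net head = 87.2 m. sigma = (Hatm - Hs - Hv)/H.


sigma = (10.1 - (-2.8) - 0.17) / 87.2 = 0.1460


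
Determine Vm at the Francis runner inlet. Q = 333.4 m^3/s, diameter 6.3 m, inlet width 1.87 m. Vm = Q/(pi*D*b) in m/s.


Vm = 333.4 / (pi * 6.3 * 1.87) = 9.0081 m/s


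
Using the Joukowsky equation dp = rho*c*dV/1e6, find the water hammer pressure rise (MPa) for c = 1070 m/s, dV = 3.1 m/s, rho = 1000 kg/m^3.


dp = 1000 * 1070 * 3.1 / 1e6 = 3.3170 MPa


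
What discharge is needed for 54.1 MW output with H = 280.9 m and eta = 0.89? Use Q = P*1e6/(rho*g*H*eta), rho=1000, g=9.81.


Q = 54.1 * 1e6 / (1000 * 9.81 * 280.9 * 0.89) = 22.0590 m^3/s


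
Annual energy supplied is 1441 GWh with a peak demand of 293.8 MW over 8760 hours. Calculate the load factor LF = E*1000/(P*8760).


LF = 1441 * 1000 / (293.8 * 8760) = 0.5599


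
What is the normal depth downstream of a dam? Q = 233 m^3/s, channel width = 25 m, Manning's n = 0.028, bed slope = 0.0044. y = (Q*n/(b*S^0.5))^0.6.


y = (233 * 0.028 / (25 * 0.0044^0.5))^0.6 = 2.2746 m


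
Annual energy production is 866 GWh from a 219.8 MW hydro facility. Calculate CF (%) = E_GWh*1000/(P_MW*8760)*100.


CF = 866 * 1000 / (219.8 * 8760) * 100 = 44.9765 %


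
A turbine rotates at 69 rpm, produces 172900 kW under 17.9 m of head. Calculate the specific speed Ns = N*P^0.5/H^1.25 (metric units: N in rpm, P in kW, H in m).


Ns = 69 * 172900^0.5 / 17.9^1.25 = 779.2563


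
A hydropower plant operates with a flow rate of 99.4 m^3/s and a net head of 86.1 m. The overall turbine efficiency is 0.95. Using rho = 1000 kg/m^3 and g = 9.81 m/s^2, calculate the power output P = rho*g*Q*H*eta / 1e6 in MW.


P = 1000 * 9.81 * 99.4 * 86.1 * 0.95 / 1e6 = 79.7594 MW


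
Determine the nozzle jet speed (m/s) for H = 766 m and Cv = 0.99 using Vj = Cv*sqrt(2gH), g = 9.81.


Vj = 0.99 * sqrt(2*9.81*766) = 121.3666 m/s


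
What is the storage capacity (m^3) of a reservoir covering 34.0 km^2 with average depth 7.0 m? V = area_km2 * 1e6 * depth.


V = 34.0 * 1e6 * 7.0 = 2.3800e+08 m^3


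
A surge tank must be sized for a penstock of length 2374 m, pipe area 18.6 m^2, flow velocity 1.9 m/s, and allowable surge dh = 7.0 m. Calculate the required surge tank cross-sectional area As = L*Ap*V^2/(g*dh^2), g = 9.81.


As = 2374 * 18.6 * 1.9^2 / (9.81 * 7.0^2) = 331.6162 m^2


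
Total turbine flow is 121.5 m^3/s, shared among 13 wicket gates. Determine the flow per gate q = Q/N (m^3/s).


q = 121.5 / 13 = 9.3462 m^3/s


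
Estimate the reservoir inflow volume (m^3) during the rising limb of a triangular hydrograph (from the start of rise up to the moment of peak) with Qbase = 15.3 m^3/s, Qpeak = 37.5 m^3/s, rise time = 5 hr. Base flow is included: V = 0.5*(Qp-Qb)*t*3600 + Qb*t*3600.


V = 0.5*(37.5 - 15.3)*5*3600 + 15.3*5*3600 = 475200.0000 m^3


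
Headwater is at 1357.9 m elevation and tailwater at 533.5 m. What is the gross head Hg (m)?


Hg = 1357.9 - 533.5 = 824.4000 m


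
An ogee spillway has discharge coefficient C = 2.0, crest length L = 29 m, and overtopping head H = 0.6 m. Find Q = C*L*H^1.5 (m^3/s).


Q = 2.0 * 29 * 0.6^1.5 = 26.9560 m^3/s


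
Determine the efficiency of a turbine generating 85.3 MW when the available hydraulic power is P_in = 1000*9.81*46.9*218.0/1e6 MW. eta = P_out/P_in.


P_in = 1000 * 9.81 * 46.9 * 218.0 / 1e6 = 100.2994 MW
eta = 85.3 / 100.2994 = 0.8505


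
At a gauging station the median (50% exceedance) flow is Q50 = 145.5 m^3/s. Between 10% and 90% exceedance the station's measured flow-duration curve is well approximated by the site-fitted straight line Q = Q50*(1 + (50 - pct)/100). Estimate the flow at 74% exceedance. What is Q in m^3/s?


Q = 145.5 * (1 + (50 - 74)/100) = 110.5800 m^3/s


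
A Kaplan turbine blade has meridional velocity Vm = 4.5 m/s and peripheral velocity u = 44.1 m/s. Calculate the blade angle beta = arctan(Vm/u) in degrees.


beta = arctan(4.5 / 44.1) = 5.8263 degrees


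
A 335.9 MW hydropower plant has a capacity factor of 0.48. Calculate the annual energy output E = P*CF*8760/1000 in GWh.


E = 335.9 * 0.48 * 8760 / 1000 = 1412.3923 GWh


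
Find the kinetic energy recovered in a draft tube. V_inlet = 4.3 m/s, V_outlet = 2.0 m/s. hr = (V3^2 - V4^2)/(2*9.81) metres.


hr = (4.3^2 - 2.0^2) / (2*9.81) = 0.7385 m


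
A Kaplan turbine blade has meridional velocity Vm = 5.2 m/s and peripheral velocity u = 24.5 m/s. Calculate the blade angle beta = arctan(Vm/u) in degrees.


beta = arctan(5.2 / 24.5) = 11.9829 degrees


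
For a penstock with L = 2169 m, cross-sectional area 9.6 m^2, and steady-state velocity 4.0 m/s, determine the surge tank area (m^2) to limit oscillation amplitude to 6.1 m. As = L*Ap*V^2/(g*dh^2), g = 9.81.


As = 2169 * 9.6 * 4.0^2 / (9.81 * 6.1^2) = 912.6875 m^2


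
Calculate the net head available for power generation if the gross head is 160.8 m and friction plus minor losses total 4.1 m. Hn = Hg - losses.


Hn = 160.8 - 4.1 = 156.7000 m


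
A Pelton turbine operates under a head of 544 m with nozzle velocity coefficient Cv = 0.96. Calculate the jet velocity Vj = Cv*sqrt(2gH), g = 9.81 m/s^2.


Vj = 0.96 * sqrt(2*9.81*544) = 99.1791 m/s


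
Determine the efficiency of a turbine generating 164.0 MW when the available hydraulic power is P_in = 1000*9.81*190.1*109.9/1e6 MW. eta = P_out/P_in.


P_in = 1000 * 9.81 * 190.1 * 109.9 / 1e6 = 204.9504 MW
eta = 164.0 / 204.9504 = 0.8002


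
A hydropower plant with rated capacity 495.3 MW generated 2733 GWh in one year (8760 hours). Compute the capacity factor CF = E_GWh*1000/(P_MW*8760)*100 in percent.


CF = 2733 * 1000 / (495.3 * 8760) * 100 = 62.9894 %


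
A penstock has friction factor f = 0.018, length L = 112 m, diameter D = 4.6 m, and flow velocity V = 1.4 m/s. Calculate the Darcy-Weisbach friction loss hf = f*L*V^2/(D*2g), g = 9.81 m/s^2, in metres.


hf = 0.018 * 112 * 1.4^2 / (4.6 * 2 * 9.81) = 0.0438 m


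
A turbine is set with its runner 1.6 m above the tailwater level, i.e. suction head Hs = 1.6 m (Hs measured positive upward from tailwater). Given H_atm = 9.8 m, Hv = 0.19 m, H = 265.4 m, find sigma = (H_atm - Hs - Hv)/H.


sigma = (9.8 - 1.6 - 0.19) / 265.4 = 0.0302


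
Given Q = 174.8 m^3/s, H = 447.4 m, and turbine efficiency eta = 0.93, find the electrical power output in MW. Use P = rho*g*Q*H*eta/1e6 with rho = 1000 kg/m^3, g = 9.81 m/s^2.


P = 1000 * 9.81 * 174.8 * 447.4 * 0.93 / 1e6 = 713.4924 MW


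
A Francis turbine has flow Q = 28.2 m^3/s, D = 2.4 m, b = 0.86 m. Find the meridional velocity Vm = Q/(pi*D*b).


Vm = 28.2 / (pi * 2.4 * 0.86) = 4.3490 m/s


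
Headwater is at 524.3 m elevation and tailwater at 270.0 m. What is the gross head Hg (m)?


Hg = 524.3 - 270.0 = 254.3000 m


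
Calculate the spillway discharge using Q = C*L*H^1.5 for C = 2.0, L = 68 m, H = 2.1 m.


Q = 2.0 * 68 * 2.1^1.5 = 413.8737 m^3/s


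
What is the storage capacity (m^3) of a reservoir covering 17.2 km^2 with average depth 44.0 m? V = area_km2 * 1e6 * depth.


V = 17.2 * 1e6 * 44.0 = 7.5680e+08 m^3


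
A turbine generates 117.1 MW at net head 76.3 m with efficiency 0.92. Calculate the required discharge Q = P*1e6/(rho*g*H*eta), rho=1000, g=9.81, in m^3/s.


Q = 117.1 * 1e6 / (1000 * 9.81 * 76.3 * 0.92) = 170.0496 m^3/s


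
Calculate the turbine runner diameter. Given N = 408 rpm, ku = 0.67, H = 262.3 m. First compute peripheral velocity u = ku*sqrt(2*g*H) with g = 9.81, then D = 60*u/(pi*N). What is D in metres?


u = 0.67 * sqrt(2*9.81*262.3) = 48.0644 m/s
D = 60 * 48.0644 / (pi * 408) = 2.2499 m


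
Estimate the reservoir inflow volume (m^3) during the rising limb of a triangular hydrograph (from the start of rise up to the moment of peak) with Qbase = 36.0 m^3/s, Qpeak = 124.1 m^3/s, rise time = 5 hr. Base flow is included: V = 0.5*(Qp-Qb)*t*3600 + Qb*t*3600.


V = 0.5*(124.1 - 36.0)*5*3600 + 36.0*5*3600 = 1.4409e+06 m^3


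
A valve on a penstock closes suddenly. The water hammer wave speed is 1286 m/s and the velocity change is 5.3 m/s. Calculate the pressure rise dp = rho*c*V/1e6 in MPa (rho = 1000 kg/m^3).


dp = 1000 * 1286 * 5.3 / 1e6 = 6.8158 MPa


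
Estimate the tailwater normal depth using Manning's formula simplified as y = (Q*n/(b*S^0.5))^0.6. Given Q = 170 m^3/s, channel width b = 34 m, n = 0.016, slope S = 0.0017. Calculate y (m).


y = (170 * 0.016 / (34 * 0.0017^0.5))^0.6 = 1.4884 m


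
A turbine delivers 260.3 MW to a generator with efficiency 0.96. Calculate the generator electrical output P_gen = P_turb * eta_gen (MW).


P_gen = 260.3 * 0.96 = 249.8880 MW


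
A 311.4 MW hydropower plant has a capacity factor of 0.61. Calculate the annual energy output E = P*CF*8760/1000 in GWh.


E = 311.4 * 0.61 * 8760 / 1000 = 1663.9970 GWh


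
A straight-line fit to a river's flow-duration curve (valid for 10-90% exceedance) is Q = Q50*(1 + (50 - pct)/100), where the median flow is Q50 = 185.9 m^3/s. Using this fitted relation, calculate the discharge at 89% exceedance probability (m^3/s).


Q = 185.9 * (1 + (50 - 89)/100) = 113.3990 m^3/s


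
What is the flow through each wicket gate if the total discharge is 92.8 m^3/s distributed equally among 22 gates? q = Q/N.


q = 92.8 / 22 = 4.2182 m^3/s


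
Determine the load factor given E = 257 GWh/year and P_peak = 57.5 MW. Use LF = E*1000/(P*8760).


LF = 257 * 1000 / (57.5 * 8760) = 0.5102


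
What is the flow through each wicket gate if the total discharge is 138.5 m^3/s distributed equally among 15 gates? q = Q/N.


q = 138.5 / 15 = 9.2333 m^3/s


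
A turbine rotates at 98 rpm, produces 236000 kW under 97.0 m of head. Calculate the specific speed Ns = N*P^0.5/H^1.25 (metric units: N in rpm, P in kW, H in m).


Ns = 98 * 236000^0.5 / 97.0^1.25 = 156.3930


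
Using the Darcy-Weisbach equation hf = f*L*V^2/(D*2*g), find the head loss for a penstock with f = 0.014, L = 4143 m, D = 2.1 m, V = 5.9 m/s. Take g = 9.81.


hf = 0.014 * 4143 * 5.9^2 / (2.1 * 2 * 9.81) = 49.0037 m


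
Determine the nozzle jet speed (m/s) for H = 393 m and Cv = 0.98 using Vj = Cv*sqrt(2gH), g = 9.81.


Vj = 0.98 * sqrt(2*9.81*393) = 86.0542 m/s


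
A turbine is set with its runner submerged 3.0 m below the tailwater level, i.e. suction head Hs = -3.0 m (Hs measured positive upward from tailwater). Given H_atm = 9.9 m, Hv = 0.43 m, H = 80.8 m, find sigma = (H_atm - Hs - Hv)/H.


sigma = (9.9 - (-3.0) - 0.43) / 80.8 = 0.1543


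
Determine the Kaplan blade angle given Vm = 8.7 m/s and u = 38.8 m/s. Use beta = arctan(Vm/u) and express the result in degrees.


beta = arctan(8.7 / 38.8) = 12.6382 degrees


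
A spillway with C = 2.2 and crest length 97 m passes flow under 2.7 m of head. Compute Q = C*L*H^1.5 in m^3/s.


Q = 2.2 * 97 * 2.7^1.5 = 946.7603 m^3/s


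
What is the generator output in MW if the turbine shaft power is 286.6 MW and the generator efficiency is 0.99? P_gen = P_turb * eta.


P_gen = 286.6 * 0.99 = 283.7340 MW


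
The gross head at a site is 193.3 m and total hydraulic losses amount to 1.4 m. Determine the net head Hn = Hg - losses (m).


Hn = 193.3 - 1.4 = 191.9000 m


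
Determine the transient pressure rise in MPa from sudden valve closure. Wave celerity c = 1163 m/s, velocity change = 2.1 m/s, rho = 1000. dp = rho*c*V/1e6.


dp = 1000 * 1163 * 2.1 / 1e6 = 2.4423 MPa


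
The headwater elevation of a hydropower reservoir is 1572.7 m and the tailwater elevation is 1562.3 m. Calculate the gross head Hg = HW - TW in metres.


Hg = 1572.7 - 1562.3 = 10.4000 m


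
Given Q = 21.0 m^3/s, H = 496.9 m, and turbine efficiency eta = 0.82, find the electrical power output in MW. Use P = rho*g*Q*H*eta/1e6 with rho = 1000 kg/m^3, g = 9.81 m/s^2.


P = 1000 * 9.81 * 21.0 * 496.9 * 0.82 / 1e6 = 83.9404 MW


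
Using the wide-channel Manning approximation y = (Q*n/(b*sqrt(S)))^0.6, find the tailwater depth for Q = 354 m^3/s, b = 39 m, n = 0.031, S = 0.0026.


y = (354 * 0.031 / (39 * 0.0026^0.5))^0.6 = 2.7867 m


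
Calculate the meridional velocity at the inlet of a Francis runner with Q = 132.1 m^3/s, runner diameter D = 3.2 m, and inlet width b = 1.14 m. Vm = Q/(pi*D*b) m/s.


Vm = 132.1 / (pi * 3.2 * 1.14) = 11.5265 m/s


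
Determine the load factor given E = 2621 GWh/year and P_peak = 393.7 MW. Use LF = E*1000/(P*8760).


LF = 2621 * 1000 / (393.7 * 8760) = 0.7600


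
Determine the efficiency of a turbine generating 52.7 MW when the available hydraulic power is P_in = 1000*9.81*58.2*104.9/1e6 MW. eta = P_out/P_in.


P_in = 1000 * 9.81 * 58.2 * 104.9 / 1e6 = 59.8918 MW
eta = 52.7 / 59.8918 = 0.8799


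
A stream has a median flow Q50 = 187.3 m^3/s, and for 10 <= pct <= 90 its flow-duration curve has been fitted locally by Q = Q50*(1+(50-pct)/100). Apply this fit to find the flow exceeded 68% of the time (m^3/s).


Q = 187.3 * (1 + (50 - 68)/100) = 153.5860 m^3/s


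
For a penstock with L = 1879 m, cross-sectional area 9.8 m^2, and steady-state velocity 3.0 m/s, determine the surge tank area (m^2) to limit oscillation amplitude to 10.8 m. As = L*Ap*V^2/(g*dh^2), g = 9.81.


As = 1879 * 9.8 * 3.0^2 / (9.81 * 10.8^2) = 144.8368 m^2


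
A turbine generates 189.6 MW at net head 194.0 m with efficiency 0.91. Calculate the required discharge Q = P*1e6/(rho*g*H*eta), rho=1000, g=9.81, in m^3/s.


Q = 189.6 * 1e6 / (1000 * 9.81 * 194.0 * 0.91) = 109.4778 m^3/s


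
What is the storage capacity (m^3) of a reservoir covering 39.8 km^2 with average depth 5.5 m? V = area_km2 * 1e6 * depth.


V = 39.8 * 1e6 * 5.5 = 2.1890e+08 m^3


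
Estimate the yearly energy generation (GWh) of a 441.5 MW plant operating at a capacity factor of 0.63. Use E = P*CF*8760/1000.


E = 441.5 * 0.63 * 8760 / 1000 = 2436.5502 GWh


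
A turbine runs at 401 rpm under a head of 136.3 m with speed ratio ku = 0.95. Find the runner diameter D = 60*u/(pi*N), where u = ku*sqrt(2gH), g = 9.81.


u = 0.95 * sqrt(2*9.81*136.3) = 49.1271 m/s
D = 60 * 49.1271 / (pi * 401) = 2.3398 m


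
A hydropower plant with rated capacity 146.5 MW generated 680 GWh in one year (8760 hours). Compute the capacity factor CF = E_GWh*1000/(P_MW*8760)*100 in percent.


CF = 680 * 1000 / (146.5 * 8760) * 100 = 52.9867 %


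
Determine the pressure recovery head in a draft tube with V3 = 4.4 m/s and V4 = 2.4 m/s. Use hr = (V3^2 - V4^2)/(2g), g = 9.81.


hr = (4.4^2 - 2.4^2) / (2*9.81) = 0.6932 m


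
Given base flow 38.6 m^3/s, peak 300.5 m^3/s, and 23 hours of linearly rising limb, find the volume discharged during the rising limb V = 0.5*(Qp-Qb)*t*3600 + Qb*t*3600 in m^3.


V = 0.5*(300.5 - 38.6)*23*3600 + 38.6*23*3600 = 1.4039e+07 m^3


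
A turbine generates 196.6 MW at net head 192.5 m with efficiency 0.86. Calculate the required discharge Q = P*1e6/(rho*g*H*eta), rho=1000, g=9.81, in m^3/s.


Q = 196.6 * 1e6 / (1000 * 9.81 * 192.5 * 0.86) = 121.0557 m^3/s


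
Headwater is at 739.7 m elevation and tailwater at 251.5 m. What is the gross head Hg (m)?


Hg = 739.7 - 251.5 = 488.2000 m


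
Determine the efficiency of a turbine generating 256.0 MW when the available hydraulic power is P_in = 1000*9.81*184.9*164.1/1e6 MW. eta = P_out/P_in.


P_in = 1000 * 9.81 * 184.9 * 164.1 / 1e6 = 297.6559 MW
eta = 256.0 / 297.6559 = 0.8601


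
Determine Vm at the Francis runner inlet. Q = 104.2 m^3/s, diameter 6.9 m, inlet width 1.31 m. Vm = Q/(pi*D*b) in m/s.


Vm = 104.2 / (pi * 6.9 * 1.31) = 3.6694 m/s


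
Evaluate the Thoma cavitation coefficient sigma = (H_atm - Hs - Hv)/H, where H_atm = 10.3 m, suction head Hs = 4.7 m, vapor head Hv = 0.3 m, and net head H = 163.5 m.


sigma = (10.3 - 4.7 - 0.3) / 163.5 = 0.0324


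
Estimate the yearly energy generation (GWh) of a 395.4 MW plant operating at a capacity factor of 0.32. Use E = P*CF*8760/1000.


E = 395.4 * 0.32 * 8760 / 1000 = 1108.3853 GWh


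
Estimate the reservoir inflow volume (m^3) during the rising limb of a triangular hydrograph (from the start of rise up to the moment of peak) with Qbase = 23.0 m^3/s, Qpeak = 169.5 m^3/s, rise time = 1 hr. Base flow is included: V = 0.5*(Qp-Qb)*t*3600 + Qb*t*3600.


V = 0.5*(169.5 - 23.0)*1*3600 + 23.0*1*3600 = 346500.0000 m^3


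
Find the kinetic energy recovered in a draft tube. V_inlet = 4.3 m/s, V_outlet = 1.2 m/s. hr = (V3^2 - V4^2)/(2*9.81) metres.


hr = (4.3^2 - 1.2^2) / (2*9.81) = 0.8690 m


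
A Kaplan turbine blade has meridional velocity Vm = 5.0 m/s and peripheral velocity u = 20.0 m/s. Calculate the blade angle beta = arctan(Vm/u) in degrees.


beta = arctan(5.0 / 20.0) = 14.0362 degrees


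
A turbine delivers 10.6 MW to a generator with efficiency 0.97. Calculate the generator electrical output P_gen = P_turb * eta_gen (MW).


P_gen = 10.6 * 0.97 = 10.2820 MW


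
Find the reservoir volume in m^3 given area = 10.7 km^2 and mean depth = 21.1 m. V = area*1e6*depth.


V = 10.7 * 1e6 * 21.1 = 2.2577e+08 m^3


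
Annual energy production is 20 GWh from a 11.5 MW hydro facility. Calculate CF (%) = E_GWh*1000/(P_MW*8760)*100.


CF = 20 * 1000 / (11.5 * 8760) * 100 = 19.8531 %


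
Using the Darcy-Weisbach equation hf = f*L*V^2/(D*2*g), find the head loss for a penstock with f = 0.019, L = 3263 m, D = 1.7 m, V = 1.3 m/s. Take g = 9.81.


hf = 0.019 * 3263 * 1.3^2 / (1.7 * 2 * 9.81) = 3.1413 m


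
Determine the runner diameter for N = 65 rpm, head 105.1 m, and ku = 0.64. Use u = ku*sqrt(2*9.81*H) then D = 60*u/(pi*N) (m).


u = 0.64 * sqrt(2*9.81*105.1) = 29.0624 m/s
D = 60 * 29.0624 / (pi * 65) = 8.5392 m


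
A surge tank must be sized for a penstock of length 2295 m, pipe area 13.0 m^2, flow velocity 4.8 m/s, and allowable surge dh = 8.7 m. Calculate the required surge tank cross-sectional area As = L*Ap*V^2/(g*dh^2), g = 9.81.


As = 2295 * 13.0 * 4.8^2 / (9.81 * 8.7^2) = 925.7655 m^2


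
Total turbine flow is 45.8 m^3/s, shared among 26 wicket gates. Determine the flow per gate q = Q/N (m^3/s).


q = 45.8 / 26 = 1.7615 m^3/s


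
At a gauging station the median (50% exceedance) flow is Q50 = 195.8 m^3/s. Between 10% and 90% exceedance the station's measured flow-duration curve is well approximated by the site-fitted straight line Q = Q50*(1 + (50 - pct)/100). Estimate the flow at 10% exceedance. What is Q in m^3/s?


Q = 195.8 * (1 + (50 - 10)/100) = 274.1200 m^3/s


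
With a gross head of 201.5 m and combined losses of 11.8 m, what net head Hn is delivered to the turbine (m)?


Hn = 201.5 - 11.8 = 189.7000 m


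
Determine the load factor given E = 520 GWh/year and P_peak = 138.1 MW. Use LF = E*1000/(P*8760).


LF = 520 * 1000 / (138.1 * 8760) = 0.4298


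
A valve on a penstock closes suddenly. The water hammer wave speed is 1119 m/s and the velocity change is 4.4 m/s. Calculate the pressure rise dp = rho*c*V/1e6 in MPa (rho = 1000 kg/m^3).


dp = 1000 * 1119 * 4.4 / 1e6 = 4.9236 MPa


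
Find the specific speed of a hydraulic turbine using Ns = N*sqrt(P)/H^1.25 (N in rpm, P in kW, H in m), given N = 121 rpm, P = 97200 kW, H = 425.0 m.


Ns = 121 * 97200^0.5 / 425.0^1.25 = 19.5494


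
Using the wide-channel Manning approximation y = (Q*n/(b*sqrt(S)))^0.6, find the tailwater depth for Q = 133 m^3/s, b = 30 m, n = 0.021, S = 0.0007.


y = (133 * 0.021 / (30 * 0.0007^0.5))^0.6 = 2.1274 m


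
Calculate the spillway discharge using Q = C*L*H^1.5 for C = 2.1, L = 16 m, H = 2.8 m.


Q = 2.1 * 16 * 2.8^1.5 = 157.4260 m^3/s


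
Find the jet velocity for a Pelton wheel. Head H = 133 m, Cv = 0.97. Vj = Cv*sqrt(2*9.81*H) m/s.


Vj = 0.97 * sqrt(2*9.81*133) = 49.5504 m/s


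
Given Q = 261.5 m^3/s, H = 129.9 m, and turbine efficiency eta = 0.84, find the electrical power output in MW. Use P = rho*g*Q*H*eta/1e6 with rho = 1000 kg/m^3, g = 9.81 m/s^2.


P = 1000 * 9.81 * 261.5 * 129.9 * 0.84 / 1e6 = 279.9169 MW


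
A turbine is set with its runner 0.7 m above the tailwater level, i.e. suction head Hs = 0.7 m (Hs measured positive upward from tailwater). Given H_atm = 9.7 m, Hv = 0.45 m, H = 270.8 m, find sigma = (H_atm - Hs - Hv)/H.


sigma = (9.7 - 0.7 - 0.45) / 270.8 = 0.0316


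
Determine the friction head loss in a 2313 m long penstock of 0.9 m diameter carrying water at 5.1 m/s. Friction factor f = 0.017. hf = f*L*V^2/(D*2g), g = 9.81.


hf = 0.017 * 2313 * 5.1^2 / (0.9 * 2 * 9.81) = 57.9193 m


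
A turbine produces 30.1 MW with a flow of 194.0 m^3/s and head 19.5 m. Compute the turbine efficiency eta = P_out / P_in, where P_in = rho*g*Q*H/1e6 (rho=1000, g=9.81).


P_in = 1000 * 9.81 * 194.0 * 19.5 / 1e6 = 37.1112 MW
eta = 30.1 / 37.1112 = 0.8111


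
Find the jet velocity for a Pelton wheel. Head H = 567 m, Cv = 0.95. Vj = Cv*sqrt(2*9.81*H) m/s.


Vj = 0.95 * sqrt(2*9.81*567) = 100.1993 m/s


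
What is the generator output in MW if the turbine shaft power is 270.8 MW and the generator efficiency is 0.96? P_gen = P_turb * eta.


P_gen = 270.8 * 0.96 = 259.9680 MW


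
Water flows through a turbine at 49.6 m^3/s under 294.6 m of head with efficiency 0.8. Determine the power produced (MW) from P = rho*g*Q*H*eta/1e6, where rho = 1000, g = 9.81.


P = 1000 * 9.81 * 49.6 * 294.6 * 0.8 / 1e6 = 114.6762 MW


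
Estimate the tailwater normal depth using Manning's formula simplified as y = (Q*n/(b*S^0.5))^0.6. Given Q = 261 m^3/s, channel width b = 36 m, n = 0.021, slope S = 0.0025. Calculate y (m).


y = (261 * 0.021 / (36 * 0.0025^0.5))^0.6 = 1.9505 m


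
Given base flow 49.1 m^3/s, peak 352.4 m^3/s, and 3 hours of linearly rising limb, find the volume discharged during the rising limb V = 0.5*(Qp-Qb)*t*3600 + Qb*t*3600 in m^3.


V = 0.5*(352.4 - 49.1)*3*3600 + 49.1*3*3600 = 2.1681e+06 m^3


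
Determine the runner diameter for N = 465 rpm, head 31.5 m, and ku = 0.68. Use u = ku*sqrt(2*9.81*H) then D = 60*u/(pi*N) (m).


u = 0.68 * sqrt(2*9.81*31.5) = 16.9049 m/s
D = 60 * 16.9049 / (pi * 465) = 0.6943 m


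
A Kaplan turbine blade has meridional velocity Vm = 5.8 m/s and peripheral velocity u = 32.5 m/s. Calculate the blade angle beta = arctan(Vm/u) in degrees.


beta = arctan(5.8 / 32.5) = 10.1186 degrees


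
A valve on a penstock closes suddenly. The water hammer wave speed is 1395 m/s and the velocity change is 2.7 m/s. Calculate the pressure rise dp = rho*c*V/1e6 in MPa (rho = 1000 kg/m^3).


dp = 1000 * 1395 * 2.7 / 1e6 = 3.7665 MPa


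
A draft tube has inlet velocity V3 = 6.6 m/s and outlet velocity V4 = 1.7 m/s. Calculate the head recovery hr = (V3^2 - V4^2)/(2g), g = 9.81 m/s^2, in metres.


hr = (6.6^2 - 1.7^2) / (2*9.81) = 2.0729 m


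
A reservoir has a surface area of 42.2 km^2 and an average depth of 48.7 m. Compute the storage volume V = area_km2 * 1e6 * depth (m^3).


V = 42.2 * 1e6 * 48.7 = 2.0551e+09 m^3


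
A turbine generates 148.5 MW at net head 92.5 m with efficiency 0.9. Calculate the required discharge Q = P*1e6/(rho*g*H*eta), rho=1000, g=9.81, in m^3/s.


Q = 148.5 * 1e6 / (1000 * 9.81 * 92.5 * 0.9) = 181.8332 m^3/s


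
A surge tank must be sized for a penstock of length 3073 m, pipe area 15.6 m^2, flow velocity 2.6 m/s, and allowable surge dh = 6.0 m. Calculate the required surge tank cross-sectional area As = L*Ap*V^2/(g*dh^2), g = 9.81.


As = 3073 * 15.6 * 2.6^2 / (9.81 * 6.0^2) = 917.6189 m^2


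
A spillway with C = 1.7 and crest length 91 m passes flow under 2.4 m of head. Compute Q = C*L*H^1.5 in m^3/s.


Q = 1.7 * 91 * 2.4^1.5 = 575.1845 m^3/s


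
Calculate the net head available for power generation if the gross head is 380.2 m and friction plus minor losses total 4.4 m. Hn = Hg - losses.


Hn = 380.2 - 4.4 = 375.8000 m


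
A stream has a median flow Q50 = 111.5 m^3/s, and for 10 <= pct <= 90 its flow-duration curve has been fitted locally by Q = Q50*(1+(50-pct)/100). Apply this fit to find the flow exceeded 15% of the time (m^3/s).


Q = 111.5 * (1 + (50 - 15)/100) = 150.5250 m^3/s


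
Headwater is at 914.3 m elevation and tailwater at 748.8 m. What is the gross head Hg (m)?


Hg = 914.3 - 748.8 = 165.5000 m


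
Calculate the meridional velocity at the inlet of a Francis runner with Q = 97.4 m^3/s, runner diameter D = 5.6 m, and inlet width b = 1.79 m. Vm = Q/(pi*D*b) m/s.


Vm = 97.4 / (pi * 5.6 * 1.79) = 3.0929 m/s


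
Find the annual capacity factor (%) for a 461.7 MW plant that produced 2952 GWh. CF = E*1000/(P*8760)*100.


CF = 2952 * 1000 / (461.7 * 8760) * 100 = 72.9882 %


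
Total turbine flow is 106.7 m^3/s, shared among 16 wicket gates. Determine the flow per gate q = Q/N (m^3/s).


q = 106.7 / 16 = 6.6688 m^3/s


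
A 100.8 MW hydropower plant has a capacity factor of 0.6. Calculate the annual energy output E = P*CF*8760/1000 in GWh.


E = 100.8 * 0.6 * 8760 / 1000 = 529.8048 GWh


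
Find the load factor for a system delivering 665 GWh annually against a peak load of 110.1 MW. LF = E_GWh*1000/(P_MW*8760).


LF = 665 * 1000 / (110.1 * 8760) = 0.6895


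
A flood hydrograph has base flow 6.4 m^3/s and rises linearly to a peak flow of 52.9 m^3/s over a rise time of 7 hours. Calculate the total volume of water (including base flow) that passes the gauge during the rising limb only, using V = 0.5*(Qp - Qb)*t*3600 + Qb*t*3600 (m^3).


V = 0.5*(52.9 - 6.4)*7*3600 + 6.4*7*3600 = 747180.0000 m^3


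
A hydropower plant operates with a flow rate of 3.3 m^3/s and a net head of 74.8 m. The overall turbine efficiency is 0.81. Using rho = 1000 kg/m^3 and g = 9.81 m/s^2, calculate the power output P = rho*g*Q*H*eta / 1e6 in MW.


P = 1000 * 9.81 * 3.3 * 74.8 * 0.81 / 1e6 = 1.9614 MW


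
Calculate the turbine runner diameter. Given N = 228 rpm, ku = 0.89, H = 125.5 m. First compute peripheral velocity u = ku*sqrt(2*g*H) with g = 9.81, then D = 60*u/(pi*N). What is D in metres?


u = 0.89 * sqrt(2*9.81*125.5) = 44.1633 m/s
D = 60 * 44.1633 / (pi * 228) = 3.6994 m


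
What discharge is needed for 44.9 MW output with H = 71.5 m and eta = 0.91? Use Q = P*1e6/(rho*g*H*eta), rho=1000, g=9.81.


Q = 44.9 * 1e6 / (1000 * 9.81 * 71.5 * 0.91) = 70.3445 m^3/s


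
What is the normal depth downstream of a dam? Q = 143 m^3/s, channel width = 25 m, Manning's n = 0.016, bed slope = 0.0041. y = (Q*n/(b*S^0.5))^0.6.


y = (143 * 0.016 / (25 * 0.0041^0.5))^0.6 = 1.2390 m


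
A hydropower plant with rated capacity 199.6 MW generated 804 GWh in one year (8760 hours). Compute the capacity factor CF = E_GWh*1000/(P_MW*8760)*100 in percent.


CF = 804 * 1000 / (199.6 * 8760) * 100 = 45.9824 %


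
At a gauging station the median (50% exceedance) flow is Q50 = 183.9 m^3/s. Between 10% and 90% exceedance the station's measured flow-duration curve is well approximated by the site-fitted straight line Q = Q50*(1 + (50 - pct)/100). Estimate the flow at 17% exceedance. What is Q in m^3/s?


Q = 183.9 * (1 + (50 - 17)/100) = 244.5870 m^3/s


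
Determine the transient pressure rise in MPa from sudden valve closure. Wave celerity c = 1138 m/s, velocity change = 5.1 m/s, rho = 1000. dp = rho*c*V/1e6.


dp = 1000 * 1138 * 5.1 / 1e6 = 5.8038 MPa


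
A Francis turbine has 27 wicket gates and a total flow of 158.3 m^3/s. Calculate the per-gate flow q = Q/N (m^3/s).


q = 158.3 / 27 = 5.8630 m^3/s


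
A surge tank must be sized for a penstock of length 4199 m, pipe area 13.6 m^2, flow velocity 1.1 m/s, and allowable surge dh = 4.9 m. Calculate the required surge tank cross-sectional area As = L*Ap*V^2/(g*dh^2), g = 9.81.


As = 4199 * 13.6 * 1.1^2 / (9.81 * 4.9^2) = 293.3655 m^2


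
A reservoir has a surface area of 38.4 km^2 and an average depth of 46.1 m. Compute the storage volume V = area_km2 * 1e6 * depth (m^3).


V = 38.4 * 1e6 * 46.1 = 1.7702e+09 m^3


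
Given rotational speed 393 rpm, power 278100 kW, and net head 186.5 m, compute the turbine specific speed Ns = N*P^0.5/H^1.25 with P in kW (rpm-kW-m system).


Ns = 393 * 278100^0.5 / 186.5^1.25 = 300.7077


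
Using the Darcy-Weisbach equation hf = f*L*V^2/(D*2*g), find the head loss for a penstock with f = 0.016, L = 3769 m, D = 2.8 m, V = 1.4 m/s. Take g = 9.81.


hf = 0.016 * 3769 * 1.4^2 / (2.8 * 2 * 9.81) = 2.1515 m


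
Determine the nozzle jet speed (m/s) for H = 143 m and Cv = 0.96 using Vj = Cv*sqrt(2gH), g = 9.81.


Vj = 0.96 * sqrt(2*9.81*143) = 50.8497 m/s


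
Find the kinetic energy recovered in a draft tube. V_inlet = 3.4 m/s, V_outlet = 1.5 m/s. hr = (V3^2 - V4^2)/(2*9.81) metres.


hr = (3.4^2 - 1.5^2) / (2*9.81) = 0.4745 m


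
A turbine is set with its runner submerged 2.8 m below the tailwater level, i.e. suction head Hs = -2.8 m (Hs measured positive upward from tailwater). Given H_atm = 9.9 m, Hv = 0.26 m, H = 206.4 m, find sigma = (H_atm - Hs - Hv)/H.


sigma = (9.9 - (-2.8) - 0.26) / 206.4 = 0.0603


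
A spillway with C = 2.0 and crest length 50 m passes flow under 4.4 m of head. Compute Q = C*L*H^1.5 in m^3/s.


Q = 2.0 * 50 * 4.4^1.5 = 922.9518 m^3/s


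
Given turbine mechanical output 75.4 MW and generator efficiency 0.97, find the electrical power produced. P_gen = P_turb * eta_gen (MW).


P_gen = 75.4 * 0.97 = 73.1380 MW


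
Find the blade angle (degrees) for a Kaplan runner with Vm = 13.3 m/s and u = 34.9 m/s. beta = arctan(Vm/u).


beta = arctan(13.3 / 34.9) = 20.8613 degrees


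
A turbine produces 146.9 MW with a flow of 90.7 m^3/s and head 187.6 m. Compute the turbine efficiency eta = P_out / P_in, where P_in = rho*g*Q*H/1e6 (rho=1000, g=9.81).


P_in = 1000 * 9.81 * 90.7 * 187.6 / 1e6 = 166.9203 MW
eta = 146.9 / 166.9203 = 0.8801


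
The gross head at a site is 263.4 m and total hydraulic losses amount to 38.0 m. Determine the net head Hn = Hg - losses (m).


Hn = 263.4 - 38.0 = 225.4000 m


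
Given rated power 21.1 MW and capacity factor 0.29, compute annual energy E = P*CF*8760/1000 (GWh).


E = 21.1 * 0.29 * 8760 / 1000 = 53.6024 GWh


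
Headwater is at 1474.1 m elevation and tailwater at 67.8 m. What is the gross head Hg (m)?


Hg = 1474.1 - 67.8 = 1406.3000 m


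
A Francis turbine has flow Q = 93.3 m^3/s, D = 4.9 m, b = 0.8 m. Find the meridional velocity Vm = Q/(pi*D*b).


Vm = 93.3 / (pi * 4.9 * 0.8) = 7.5761 m/s


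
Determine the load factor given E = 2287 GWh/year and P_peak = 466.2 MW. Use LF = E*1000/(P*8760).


LF = 2287 * 1000 / (466.2 * 8760) = 0.5600


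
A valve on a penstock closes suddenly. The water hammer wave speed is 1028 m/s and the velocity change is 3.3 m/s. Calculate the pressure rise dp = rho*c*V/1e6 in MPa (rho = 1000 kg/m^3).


dp = 1000 * 1028 * 3.3 / 1e6 = 3.3924 MPa


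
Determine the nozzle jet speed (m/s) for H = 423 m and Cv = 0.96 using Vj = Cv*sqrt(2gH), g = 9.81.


Vj = 0.96 * sqrt(2*9.81*423) = 87.4563 m/s


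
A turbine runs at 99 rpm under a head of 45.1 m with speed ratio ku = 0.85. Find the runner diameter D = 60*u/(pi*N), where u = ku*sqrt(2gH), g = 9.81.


u = 0.85 * sqrt(2*9.81*45.1) = 25.2846 m/s
D = 60 * 25.2846 / (pi * 99) = 4.8778 m


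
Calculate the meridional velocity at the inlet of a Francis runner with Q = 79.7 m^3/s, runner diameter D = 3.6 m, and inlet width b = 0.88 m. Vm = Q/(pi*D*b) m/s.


Vm = 79.7 / (pi * 3.6 * 0.88) = 8.0080 m/s


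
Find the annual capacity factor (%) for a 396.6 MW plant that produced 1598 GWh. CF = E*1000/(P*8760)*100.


CF = 1598 * 1000 / (396.6 * 8760) * 100 = 45.9960 %


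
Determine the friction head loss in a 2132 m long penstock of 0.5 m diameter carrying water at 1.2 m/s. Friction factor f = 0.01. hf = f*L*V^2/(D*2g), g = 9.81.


hf = 0.01 * 2132 * 1.2^2 / (0.5 * 2 * 9.81) = 3.1295 m


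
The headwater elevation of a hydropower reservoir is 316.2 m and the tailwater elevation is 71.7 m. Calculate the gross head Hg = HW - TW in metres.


Hg = 316.2 - 71.7 = 244.5000 m


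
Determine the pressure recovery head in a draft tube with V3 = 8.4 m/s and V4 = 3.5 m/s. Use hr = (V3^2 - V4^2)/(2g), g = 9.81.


hr = (8.4^2 - 3.5^2) / (2*9.81) = 2.9720 m


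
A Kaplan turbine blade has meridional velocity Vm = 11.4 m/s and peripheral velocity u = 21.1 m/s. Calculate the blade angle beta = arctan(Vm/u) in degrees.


beta = arctan(11.4 / 21.1) = 28.3817 degrees


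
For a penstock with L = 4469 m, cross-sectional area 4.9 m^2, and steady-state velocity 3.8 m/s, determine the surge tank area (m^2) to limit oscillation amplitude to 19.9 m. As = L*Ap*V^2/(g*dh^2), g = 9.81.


As = 4469 * 4.9 * 3.8^2 / (9.81 * 19.9^2) = 81.3951 m^2


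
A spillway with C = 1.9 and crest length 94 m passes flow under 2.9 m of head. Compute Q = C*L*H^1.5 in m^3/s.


Q = 1.9 * 94 * 2.9^1.5 = 882.0200 m^3/s


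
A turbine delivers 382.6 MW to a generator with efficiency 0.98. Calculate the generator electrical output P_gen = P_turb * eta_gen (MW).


P_gen = 382.6 * 0.98 = 374.9480 MW


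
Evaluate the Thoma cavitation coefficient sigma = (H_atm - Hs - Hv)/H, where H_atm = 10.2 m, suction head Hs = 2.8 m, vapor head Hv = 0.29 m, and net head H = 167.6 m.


sigma = (10.2 - 2.8 - 0.29) / 167.6 = 0.0424


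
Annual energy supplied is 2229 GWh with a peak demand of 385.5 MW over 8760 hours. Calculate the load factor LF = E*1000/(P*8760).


LF = 2229 * 1000 / (385.5 * 8760) = 0.6601


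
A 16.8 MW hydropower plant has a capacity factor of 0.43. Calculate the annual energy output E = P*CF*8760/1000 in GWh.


E = 16.8 * 0.43 * 8760 / 1000 = 63.2822 GWh
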